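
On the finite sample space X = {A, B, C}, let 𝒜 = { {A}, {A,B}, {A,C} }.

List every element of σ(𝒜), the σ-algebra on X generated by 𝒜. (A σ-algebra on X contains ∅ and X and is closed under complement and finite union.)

Begin from { ∅, {A}, {A,B}, {A,C}, X } (that is, 𝒜 plus ∅ and X).
Pass 1 adds 3:
  {B}  = {A,C}ᶜ
  {C}  = {A,B}ᶜ
  {B,C}  = {A}ᶜ
  [8 total]
Pass 2: no new sets; the family is a σ-algebra.

Hence σ(𝒜) has 8 members: { ∅, {A}, {B}, {C}, {A,B}, {A,C}, {B,C}, X }.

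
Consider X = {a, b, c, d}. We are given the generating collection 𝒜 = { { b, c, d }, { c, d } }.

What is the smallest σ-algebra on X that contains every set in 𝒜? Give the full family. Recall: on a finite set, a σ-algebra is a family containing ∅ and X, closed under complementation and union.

Answer: σ(𝒜) = { {}, { a }, { b }, { a, b }, { c, d }, { a, c, d }, { b, c, d }, X }

Trace:
Start: 𝒜 ∪ {∅, X} = { {}, { c, d }, { b, c, d }, X }.
Step 1 adds 2:
  { a }  = { b, c, d }ᶜ
  { a, b }  = { c, d }ᶜ
Step 2. New:
  { a, c, d }  = { c, d } ∪ { a }
Step 3. New:
  { b }  = { a, c, d }ᶜ
Step 4: closed — nothing new.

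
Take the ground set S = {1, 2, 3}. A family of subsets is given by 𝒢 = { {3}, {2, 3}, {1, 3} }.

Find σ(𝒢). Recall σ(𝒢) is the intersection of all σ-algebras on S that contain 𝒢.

Take S₀ = 𝒢 ∪ {∅, S} = { ∅, {3}, {1, 3}, {2, 3}, S }.
Step 1 adds 3:
  {1}  = S∖{2, 3}
  {2}  = S∖{1, 3}
  {1, 2}  = S∖{3}
  (now 8)
Step 2 adds nothing — fixpoint reached.

|σ(𝒢)| = 8.  σ(𝒢) = { ∅, {1}, {2}, {3}, {1, 2}, {1, 3}, {2, 3}, S }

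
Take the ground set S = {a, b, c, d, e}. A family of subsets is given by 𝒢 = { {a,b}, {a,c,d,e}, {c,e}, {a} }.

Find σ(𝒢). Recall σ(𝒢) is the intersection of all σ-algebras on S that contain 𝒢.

Initial family (6 sets): { {}, {a}, {a,b}, {c,e}, {a,c,d,e}, S }.
Pass 1. New:
  {b}  = S∖{a,c,d,e}
  {a,b,d}  = S∖{c,e}
  {a,c,e}  = {c,e} ∪ {a}
  {c,d,e}  = S∖{a,b}
  {a,b,c,e}  = {a,b} ∪ {c,e}
  {b,c,d,e}  = S∖{a}
Pass 2. New:
  {d}  = S∖{a,b,c,e}
  {b,d}  = S∖{a,c,e}
  {b,c,e}  = {b} ∪ {c,e}
Pass 3. New:
  {a,d}  = S∖{b,c,e}
Pass 4: already closed under ᶜ and ∪.

Therefore σ(𝒢) = { {}, {a}, {b}, {d}, {a,b}, {a,d}, {b,d}, {c,e}, {a,b,d}, {a,c,e}, {b,c,e}, {c,d,e}, {a,b,c,e}, {a,c,d,e}, {b,c,d,e}, S } (|σ(𝒢)| = 16).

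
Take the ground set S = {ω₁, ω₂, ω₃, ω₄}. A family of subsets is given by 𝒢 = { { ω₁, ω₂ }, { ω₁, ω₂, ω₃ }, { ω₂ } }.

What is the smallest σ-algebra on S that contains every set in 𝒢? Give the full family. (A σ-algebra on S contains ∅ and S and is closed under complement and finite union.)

σ(𝒢) = { {}, { ω₁ }, { ω₂ }, { ω₃ }, { ω₄ }, { ω₁, ω₂ }, { ω₁, ω₃ }, { ω₁, ω₄ }, { ω₂, ω₃ }, { ω₂, ω₄ }, { ω₃, ω₄ }, { ω₁, ω₂, ω₃ }, { ω₁, ω₂, ω₄ }, { ω₁, ω₃, ω₄ }, { ω₂, ω₃, ω₄ }, S }

Trace:
Initial family (5 sets): { {}, { ω₂ }, { ω₁, ω₂ }, { ω₁, ω₂, ω₃ }, S }.
Step 1 adds 3:
  { ω₄ }  = complement { ω₁, ω₂, ω₃ }
  { ω₃, ω₄ }  = complement { ω₁, ω₂ }
  { ω₁, ω₃, ω₄ }  = complement { ω₂ }
  (now 8)
Step 2 adds 3:
  { ω₂, ω₄ }  = { ω₄ } ∪ { ω₂ }
  { ω₁, ω₂, ω₄ }  = { ω₄ } ∪ { ω₁, ω₂ }
  { ω₂, ω₃, ω₄ }  = { ω₂ } ∪ { ω₃, ω₄ }
  (now 11)
Step 3 adds 3:
  { ω₁ }  = complement { ω₂, ω₃, ω₄ }
  { ω₃ }  = complement { ω₁, ω₂, ω₄ }
  { ω₁, ω₃ }  = complement { ω₂, ω₄ }
  (now 14)
Step 4: 2 new —
  { ω₁, ω₄ }  = { ω₄ } ∪ { ω₁ }
  { ω₂, ω₃ }  = { ω₃ } ∪ { ω₂ }
  (now 16)
Step 5: stable.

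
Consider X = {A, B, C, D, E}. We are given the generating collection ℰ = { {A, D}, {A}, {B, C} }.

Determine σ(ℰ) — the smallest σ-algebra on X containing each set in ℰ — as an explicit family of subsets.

Answer: σ(ℰ) = { ∅, {A}, {D}, {E}, {A, D}, {A, E}, {B, C}, {D, E}, {A, B, C}, {A, D, E}, {B, C, D}, {B, C, E}, {A, B, C, D}, {A, B, C, E}, {B, C, D, E}, X }

Derivation:
Begin from { ∅, {A}, {A, D}, {B, C}, X } (that is, ℰ plus ∅ and X).
Pass 1 (5 new):
  {A, B, C}  = {B, C} ∪ {A}
  {A, D, E}  = ᶜ of {B, C}
  {B, C, E}  = ᶜ of {A, D}
  {A, B, C, D}  = {B, C} ∪ {A, D}
  {B, C, D, E}  = ᶜ of {A}
  — 10 sets.
Pass 2 adds 3:
  {E}  = ᶜ of {A, B, C, D}
  {D, E}  = ᶜ of {A, B, C}
  {A, B, C, E}  = {A, B, C} ∪ {B, C, E}
  — 13 sets.
Pass 3 adds 2:
  {D}  = ᶜ of {A, B, C, E}
  {A, E}  = {E} ∪ {A}
  — 15 sets.
Pass 4: 1 new —
  {B, C, D}  = ᶜ of {A, E}
  — 16 sets.
Pass 5: no new sets; the family is a σ-algebra.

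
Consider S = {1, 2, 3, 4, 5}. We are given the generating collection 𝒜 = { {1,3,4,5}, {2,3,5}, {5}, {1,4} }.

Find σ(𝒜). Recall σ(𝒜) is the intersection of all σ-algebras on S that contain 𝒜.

Take S₀ = 𝒜 ∪ {∅, S} = { {}, {5}, {1,4}, {2,3,5}, {1,3,4,5}, S }.
Pass 1: 3 new —
  {2}  = ᶜ of {1,3,4,5}
  {1,4,5}  = {1,4} ∪ {5}
  {1,2,3,4}  = ᶜ of {5}
  |family| = 9
Pass 2 adds 4:
  {2,3}  = ᶜ of {1,4,5}
  {2,5}  = {2} ∪ {5}
  {1,2,4}  = {2} ∪ {1,4}
  {1,2,4,5}  = {1,4,5} ∪ {2}
  |family| = 13
Pass 3: +3 →
  {3}  = ᶜ of {1,2,4,5}
  {3,5}  = ᶜ of {1,2,4}
  {1,3,4}  = ᶜ of {2,5}
  |family| = 16
Pass 4: already closed under ᶜ and ∪.

|σ(𝒜)| = 16.  σ(𝒜) = { {}, {2}, {3}, {5}, {1,4}, {2,3}, {2,5}, {3,5}, {1,2,4}, {1,3,4}, {1,4,5}, {2,3,5}, {1,2,3,4}, {1,2,4,5}, {1,3,4,5}, S }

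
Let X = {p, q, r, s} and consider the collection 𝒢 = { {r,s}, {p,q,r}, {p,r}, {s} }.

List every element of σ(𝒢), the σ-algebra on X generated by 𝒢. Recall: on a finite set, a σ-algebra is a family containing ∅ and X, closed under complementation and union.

σ(𝒢) (16 sets): { {}, {p}, {q}, {r}, {s}, {p,q}, {p,r}, {p,s}, {q,r}, {q,s}, {r,s}, {p,q,r}, {p,q,s}, {p,r,s}, {q,r,s}, X }

Check:
Start: 𝒢 ∪ {∅, X} = { {}, {s}, {p,r}, {r,s}, {p,q,r}, X }.
Pass 1: 3 new —
  {p,q}  = {r,s}ᶜ
  {q,s}  = {p,r}ᶜ
  {p,r,s}  = {r,s} ∪ {p,r}
  — 9 sets.
Pass 2: +3 →
  {q}  = {p,r,s}ᶜ
  {p,q,s}  = {p,q} ∪ {s}
  {q,r,s}  = {r,s} ∪ {q,s}
  — 12 sets.
Pass 3 adds 2:
  {p}  = {q,r,s}ᶜ
  {r}  = {p,q,s}ᶜ
  — 14 sets.
Pass 4: 2 new —
  {p,s}  = {s} ∪ {p}
  {q,r}  = {r} ∪ {q}
  — 16 sets.
Pass 5: already closed under ᶜ and ∪.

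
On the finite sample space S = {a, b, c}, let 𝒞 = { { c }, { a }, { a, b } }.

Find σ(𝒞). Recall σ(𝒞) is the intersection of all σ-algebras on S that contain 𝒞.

σ(𝒞) = { ∅, { a }, { b }, { c }, { a, b }, { a, c }, { b, c }, S }

Check:
Seed the family with 𝒞 together with ∅ and S: { ∅, { a }, { c }, { a, b }, S }.
Round 1 (2 new):
  { a, c }  = { c } ∪ { a }
  { b, c }  = S∖{ a }
  — 7 sets.
Round 2: 1 new —
  { b }  = S∖{ a, c }
  — 8 sets.
Round 3: already closed under ᶜ and ∪.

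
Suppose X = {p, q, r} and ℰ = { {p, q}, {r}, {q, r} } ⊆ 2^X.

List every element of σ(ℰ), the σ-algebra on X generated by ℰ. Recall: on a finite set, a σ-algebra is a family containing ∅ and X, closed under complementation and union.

Answer: σ(ℰ) = { {}, {p}, {q}, {r}, {p, q}, {p, r}, {q, r}, X }

Trace:
Start: ℰ ∪ {∅, X} = { {}, {r}, {p, q}, {q, r}, X }.
Round 1. New:
  {p}  = X∖{q, r}
  (now 6)
Round 2. New:
  {p, r}  = {r} ∪ {p}
  (now 7)
Round 3 (1 new):
  {q}  = X∖{p, r}
  (now 8)
Round 4: stable.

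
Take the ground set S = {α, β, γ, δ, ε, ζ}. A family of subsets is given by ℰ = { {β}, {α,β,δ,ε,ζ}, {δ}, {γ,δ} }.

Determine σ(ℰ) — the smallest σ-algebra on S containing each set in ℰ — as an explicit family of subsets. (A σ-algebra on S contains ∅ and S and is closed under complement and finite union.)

Start: ℰ ∪ {∅, S} = { {}, {β}, {δ}, {γ,δ}, {α,β,δ,ε,ζ}, S }.
Step 1 (6 new):
  {γ}  = complement {α,β,δ,ε,ζ}
  {β,δ}  = {δ} ∪ {β}
  {β,γ,δ}  = {γ,δ} ∪ {β}
  {α,β,ε,ζ}  = complement {γ,δ}
  {α,β,γ,ε,ζ}  = complement {δ}
  {α,γ,δ,ε,ζ}  = complement {β}
  (now 12)
Step 2 adds 3:
  {β,γ}  = {β} ∪ {γ}
  {α,ε,ζ}  = complement {β,γ,δ}
  {α,γ,ε,ζ}  = complement {β,δ}
  (now 15)
Step 3. New:
  {α,δ,ε,ζ}  = complement {β,γ}
  (now 16)
After Step 4 the family is unchanged; done.

σ(ℰ) = { {}, {β}, {γ}, {δ}, {β,γ}, {β,δ}, {γ,δ}, {α,ε,ζ}, {β,γ,δ}, {α,β,ε,ζ}, {α,γ,ε,ζ}, {α,δ,ε,ζ}, {α,β,γ,ε,ζ}, {α,β,δ,ε,ζ}, {α,γ,δ,ε,ζ}, S }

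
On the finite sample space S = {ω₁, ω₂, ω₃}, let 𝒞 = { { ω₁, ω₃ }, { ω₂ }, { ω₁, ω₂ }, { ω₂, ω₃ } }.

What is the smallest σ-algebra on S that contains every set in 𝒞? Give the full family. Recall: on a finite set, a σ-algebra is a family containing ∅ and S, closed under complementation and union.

Begin from { {  }, { ω₂ }, { ω₁, ω₂ }, { ω₁, ω₃ }, { ω₂, ω₃ }, S } (that is, 𝒞 plus ∅ and S).
Step 1. New:
  { ω₁ }  = S∖{ ω₂, ω₃ }
  { ω₃ }  = S∖{ ω₁, ω₂ }
  — 8 sets.
Step 2: already closed under ᶜ and ∪.

Therefore σ(𝒞) = { {  }, { ω₁ }, { ω₂ }, { ω₃ }, { ω₁, ω₂ }, { ω₁, ω₃ }, { ω₂, ω₃ }, S } (|σ(𝒞)| = 8).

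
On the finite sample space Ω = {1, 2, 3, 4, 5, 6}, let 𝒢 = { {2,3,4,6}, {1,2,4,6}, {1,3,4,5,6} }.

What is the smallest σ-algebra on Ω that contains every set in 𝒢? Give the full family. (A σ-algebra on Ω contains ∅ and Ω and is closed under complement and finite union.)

Begin from { {}, {1,2,4,6}, {2,3,4,6}, {1,3,4,5,6}, Ω } (that is, 𝒢 plus ∅ and Ω).
Iteration 1 (4 new):
  {2}  = ᶜ of {1,3,4,5,6}
  {1,5}  = ᶜ of {2,3,4,6}
  {3,5}  = ᶜ of {1,2,4,6}
  {1,2,3,4,6}  = {1,2,4,6} ∪ {2,3,4,6}
  — 9 sets.
Iteration 2 adds 6:
  {5}  = ᶜ of {1,2,3,4,6}
  {1,2,5}  = {2} ∪ {1,5}
  {1,3,5}  = {1,5} ∪ {3,5}
  {2,3,5}  = {2} ∪ {3,5}
  {1,2,4,5,6}  = {1,2,4,6} ∪ {1,5}
  {2,3,4,5,6}  = {2,3,4,6} ∪ {3,5}
  — 15 sets.
Iteration 3: +7 →
  {1}  = ᶜ of {2,3,4,5,6}
  {3}  = ᶜ of {1,2,4,5,6}
  {2,5}  = {2} ∪ {5}
  {1,4,6}  = ᶜ of {2,3,5}
  {2,4,6}  = ᶜ of {1,3,5}
  {3,4,6}  = ᶜ of {1,2,5}
  {1,2,3,5}  = {1,2,5} ∪ {2,3,5}
  — 22 sets.
Iteration 4. New:
  {1,2}  = {2} ∪ {1}
  {1,3}  = {3} ∪ {1}
  {2,3}  = {2} ∪ {3}
  {4,6}  = ᶜ of {1,2,3,5}
  {1,3,4,6}  = ᶜ of {2,5}
  {1,4,5,6}  = {1,4,6} ∪ {1,5}
  {2,4,5,6}  = {2,4,6} ∪ {2,5}
  {3,4,5,6}  = {3,5} ∪ {3,4,6}
  — 30 sets.
Iteration 5: +2 →
  {1,2,3}  = {1,2} ∪ {3}
  {4,5,6}  = {5} ∪ {4,6}
  — 32 sets.
Iteration 6 adds nothing — fixpoint reached.

σ(𝒢) = { {}, {1}, {2}, {3}, {5}, {1,2}, {1,3}, {1,5}, {2,3}, {2,5}, {3,5}, {4,6}, {1,2,3}, {1,2,5}, {1,3,5}, {1,4,6}, {2,3,5}, {2,4,6}, {3,4,6}, {4,5,6}, {1,2,3,5}, {1,2,4,6}, {1,3,4,6}, {1,4,5,6}, {2,3,4,6}, {2,4,5,6}, {3,4,5,6}, {1,2,3,4,6}, {1,2,4,5,6}, {1,3,4,5,6}, {2,3,4,5,6}, Ω }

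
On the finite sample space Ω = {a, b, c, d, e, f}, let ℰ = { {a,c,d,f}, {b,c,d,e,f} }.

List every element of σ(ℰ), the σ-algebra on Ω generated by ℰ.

Start: ℰ ∪ {∅, Ω} = { {}, {a,c,d,f}, {b,c,d,e,f}, Ω }.
Pass 1 (2 new):
  {a}  = {b,c,d,e,f}ᶜ
  {b,e}  = {a,c,d,f}ᶜ
Pass 2 adds 1:
  {a,b,e}  = {b,e} ∪ {a}
Pass 3: +1 →
  {c,d,f}  = {a,b,e}ᶜ
Pass 4: stable.

σ(ℰ) = { {}, {a}, {b,e}, {a,b,e}, {c,d,f}, {a,c,d,f}, {b,c,d,e,f}, Ω }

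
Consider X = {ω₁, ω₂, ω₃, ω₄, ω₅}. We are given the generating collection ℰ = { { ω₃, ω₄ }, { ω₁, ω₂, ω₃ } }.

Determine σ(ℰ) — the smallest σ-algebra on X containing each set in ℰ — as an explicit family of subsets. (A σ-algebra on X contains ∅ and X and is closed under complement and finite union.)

Initial family (4 sets): { {}, { ω₃, ω₄ }, { ω₁, ω₂, ω₃ }, X }.
Iteration 1 (3 new):
  { ω₄, ω₅ }  = { ω₁, ω₂, ω₃ }ᶜ
  { ω₁, ω₂, ω₅ }  = { ω₃, ω₄ }ᶜ
  { ω₁, ω₂, ω₃, ω₄ }  = { ω₁, ω₂, ω₃ } ∪ { ω₃, ω₄ }
  (now 7)
Iteration 2: +4 →
  { ω₅ }  = { ω₁, ω₂, ω₃, ω₄ }ᶜ
  { ω₃, ω₄, ω₅ }  = { ω₄, ω₅ } ∪ { ω₃, ω₄ }
  { ω₁, ω₂, ω₃, ω₅ }  = { ω₁, ω₂, ω₅ } ∪ { ω₁, ω₂, ω₃ }
  { ω₁, ω₂, ω₄, ω₅ }  = { ω₄, ω₅ } ∪ { ω₁, ω₂, ω₅ }
  (now 11)
Iteration 3: +3 →
  { ω₃ }  = { ω₁, ω₂, ω₄, ω₅ }ᶜ
  { ω₄ }  = { ω₁, ω₂, ω₃, ω₅ }ᶜ
  { ω₁, ω₂ }  = { ω₃, ω₄, ω₅ }ᶜ
  (now 14)
Iteration 4. New:
  { ω₃, ω₅ }  = { ω₃ } ∪ { ω₅ }
  { ω₁, ω₂, ω₄ }  = { ω₁, ω₂ } ∪ { ω₄ }
  (now 16)
After Iteration 5 the family is unchanged; done.

Therefore σ(ℰ) = { {}, { ω₃ }, { ω₄ }, { ω₅ }, { ω₁, ω₂ }, { ω₃, ω₄ }, { ω₃, ω₅ }, { ω₄, ω₅ }, { ω₁, ω₂, ω₃ }, { ω₁, ω₂, ω₄ }, { ω₁, ω₂, ω₅ }, { ω₃, ω₄, ω₅ }, { ω₁, ω₂, ω₃, ω₄ }, { ω₁, ω₂, ω₃, ω₅ }, { ω₁, ω₂, ω₄, ω₅ }, X } (|σ(ℰ)| = 16).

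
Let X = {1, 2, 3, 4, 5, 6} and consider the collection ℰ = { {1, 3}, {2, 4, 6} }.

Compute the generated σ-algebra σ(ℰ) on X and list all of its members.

Initial family (4 sets): { ∅, {1, 3}, {2, 4, 6}, X }.
Pass 1: 3 new —
  {1, 3, 5}  = X∖{2, 4, 6}
  {2, 4, 5, 6}  = X∖{1, 3}
  {1, 2, 3, 4, 6}  = {2, 4, 6} ∪ {1, 3}
  [7 total]
Pass 2 adds 1:
  {5}  = X∖{1, 2, 3, 4, 6}
  [8 total]
Pass 3: already closed under ᶜ and ∪.

σ(ℰ) = { ∅, {5}, {1, 3}, {1, 3, 5}, {2, 4, 6}, {2, 4, 5, 6}, {1, 2, 3, 4, 6}, X }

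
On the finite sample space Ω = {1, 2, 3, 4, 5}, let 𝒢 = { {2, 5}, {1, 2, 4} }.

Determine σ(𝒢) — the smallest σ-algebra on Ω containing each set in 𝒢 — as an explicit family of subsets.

Seed the family with 𝒢 together with ∅ and Ω: { {}, {2, 5}, {1, 2, 4}, Ω }.
Round 1. New:
  {3, 5}  = Ω∖{1, 2, 4}
  {1, 3, 4}  = Ω∖{2, 5}
  {1, 2, 4, 5}  = {2, 5} ∪ {1, 2, 4}
  (now 7)
Round 2 adds 4:
  {3}  = Ω∖{1, 2, 4, 5}
  {2, 3, 5}  = {2, 5} ∪ {3, 5}
  {1, 2, 3, 4}  = {1, 3, 4} ∪ {1, 2, 4}
  {1, 3, 4, 5}  = {1, 3, 4} ∪ {3, 5}
  (now 11)
Round 3 adds 3:
  {2}  = Ω∖{1, 3, 4, 5}
  {5}  = Ω∖{1, 2, 3, 4}
  {1, 4}  = Ω∖{2, 3, 5}
  (now 14)
Round 4: +2 →
  {2, 3}  = {3} ∪ {2}
  {1, 4, 5}  = {1, 4} ∪ {5}
  (now 16)
After Round 5 the family is unchanged; done.

|σ(𝒢)| = 16.  σ(𝒢) = { {}, {2}, {3}, {5}, {1, 4}, {2, 3}, {2, 5}, {3, 5}, {1, 2, 4}, {1, 3, 4}, {1, 4, 5}, {2, 3, 5}, {1, 2, 3, 4}, {1, 2, 4, 5}, {1, 3, 4, 5}, Ω }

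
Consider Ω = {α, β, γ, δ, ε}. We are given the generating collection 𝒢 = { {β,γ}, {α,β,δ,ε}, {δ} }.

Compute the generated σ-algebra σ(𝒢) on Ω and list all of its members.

Start: 𝒢 ∪ {∅, Ω} = { {}, {δ}, {β,γ}, {α,β,δ,ε}, Ω }.
Round 1: +4 →
  {γ}  = ᶜ of {α,β,δ,ε}
  {α,δ,ε}  = ᶜ of {β,γ}
  {β,γ,δ}  = {β,γ} ∪ {δ}
  {α,β,γ,ε}  = ᶜ of {δ}
  (now 9)
Round 2 (3 new):
  {α,ε}  = ᶜ of {β,γ,δ}
  {γ,δ}  = {γ} ∪ {δ}
  {α,γ,δ,ε}  = {α,δ,ε} ∪ {γ}
  (now 12)
Round 3. New:
  {β}  = ᶜ of {α,γ,δ,ε}
  {α,β,ε}  = ᶜ of {γ,δ}
  {α,γ,ε}  = {γ} ∪ {α,ε}
  (now 15)
Round 4 (1 new):
  {β,δ}  = ᶜ of {α,γ,ε}
  (now 16)
Round 5 adds nothing — fixpoint reached.

Therefore σ(𝒢) = { {}, {β}, {γ}, {δ}, {α,ε}, {β,γ}, {β,δ}, {γ,δ}, {α,β,ε}, {α,γ,ε}, {α,δ,ε}, {β,γ,δ}, {α,β,γ,ε}, {α,β,δ,ε}, {α,γ,δ,ε}, Ω } (|σ(𝒢)| = 16).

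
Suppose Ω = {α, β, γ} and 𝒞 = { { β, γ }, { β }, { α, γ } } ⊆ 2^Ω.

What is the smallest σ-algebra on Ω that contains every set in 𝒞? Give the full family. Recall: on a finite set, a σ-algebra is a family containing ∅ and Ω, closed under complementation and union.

Seed the family with 𝒞 together with ∅ and Ω: { {  }, { β }, { α, γ }, { β, γ }, Ω }.
Iteration 1: +1 →
  { α }  = Ω∖{ β, γ }
  (now 6)
Iteration 2: +1 →
  { α, β }  = { β } ∪ { α }
  (now 7)
Iteration 3 (1 new):
  { γ }  = Ω∖{ α, β }
  (now 8)
Iteration 4 adds nothing — fixpoint reached.

σ(𝒞) = { {  }, { α }, { β }, { γ }, { α, β }, { α, γ }, { β, γ }, Ω }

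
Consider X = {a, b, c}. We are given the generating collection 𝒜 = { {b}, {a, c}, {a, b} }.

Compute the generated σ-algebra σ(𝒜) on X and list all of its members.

|σ(𝒜)| = 8.  σ(𝒜) = { ∅, {a}, {b}, {c}, {a, b}, {a, c}, {b, c}, X }

Trace:
Initial family (5 sets): { ∅, {b}, {a, b}, {a, c}, X }.
Pass 1: 1 new —
  {c}  = complement {a, b}
Pass 2. New:
  {b, c}  = {c} ∪ {b}
Pass 3 (1 new):
  {a}  = complement {b, c}
Pass 4: already closed under ᶜ and ∪.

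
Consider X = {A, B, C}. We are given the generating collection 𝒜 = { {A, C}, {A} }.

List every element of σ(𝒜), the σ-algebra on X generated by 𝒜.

Start: 𝒜 ∪ {∅, X} = { {}, {A}, {A, C}, X }.
Step 1: 2 new —
  {B}  = X∖{A, C}
  {B, C}  = X∖{A}
  (now 6)
Step 2 adds 1:
  {A, B}  = {B} ∪ {A}
  (now 7)
Step 3: +1 →
  {C}  = X∖{A, B}
  (now 8)
Step 4: closed — nothing new.

Hence σ(𝒜) has 8 members: { {}, {A}, {B}, {C}, {A, B}, {A, C}, {B, C}, X }.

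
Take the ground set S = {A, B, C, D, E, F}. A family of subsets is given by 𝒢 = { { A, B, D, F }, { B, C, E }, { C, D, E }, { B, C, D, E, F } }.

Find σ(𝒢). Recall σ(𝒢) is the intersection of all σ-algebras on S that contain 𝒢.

|σ(𝒢)| = 32.  σ(𝒢) = { ∅, { A }, { B }, { D }, { F }, { A, B }, { A, D }, { A, F }, { B, D }, { B, F }, { C, E }, { D, F }, { A, B, D }, { A, B, F }, { A, C, E }, { A, D, F }, { B, C, E }, { B, D, F }, { C, D, E }, { C, E, F }, { A, B, C, E }, { A, B, D, F }, { A, C, D, E }, { A, C, E, F }, { B, C, D, E }, { B, C, E, F }, { C, D, E, F }, { A, B, C, D, E }, { A, B, C, E, F }, { A, C, D, E, F }, { B, C, D, E, F }, S }

Trace:
Initial family (6 sets): { ∅, { B, C, E }, { C, D, E }, { A, B, D, F }, { B, C, D, E, F }, S }.
Pass 1. New:
  { A }  = ᶜ of { B, C, D, E, F }
  { C, E }  = ᶜ of { A, B, D, F }
  { A, B, F }  = ᶜ of { C, D, E }
  { A, D, F }  = ᶜ of { B, C, E }
  { B, C, D, E }  = { C, D, E } ∪ { B, C, E }
  — 11 sets.
Pass 2 adds 7:
  { A, F }  = ᶜ of { B, C, D, E }
  { A, C, E }  = { C, E } ∪ { A }
  { A, B, C, E }  = { B, C, E } ∪ { A }
  { A, C, D, E }  = { C, D, E } ∪ { A }
  { A, B, C, D, E }  = { B, C, D, E } ∪ { A }
  { A, B, C, E, F }  = { B, C, E } ∪ { A, B, F }
  { A, C, D, E, F }  = { C, D, E } ∪ { A, D, F }
  — 18 sets.
Pass 3: +7 →
  { B }  = ᶜ of { A, C, D, E, F }
  { D }  = ᶜ of { A, B, C, E, F }
  { F }  = ᶜ of { A, B, C, D, E }
  { B, F }  = ᶜ of { A, C, D, E }
  { D, F }  = ᶜ of { A, B, C, E }
  { B, D, F }  = ᶜ of { A, C, E }
  { A, C, E, F }  = { A, F } ∪ { C, E }
  — 25 sets.
Pass 4 (6 new):
  { A, B }  = { A } ∪ { B }
  { A, D }  = { A } ∪ { D }
  { B, D }  = ᶜ of { A, C, E, F }
  { C, E, F }  = { F } ∪ { C, E }
  { B, C, E, F }  = { B, F } ∪ { B, C, E }
  { C, D, E, F }  = { C, D, E } ∪ { F }
  — 31 sets.
Pass 5: +1 →
  { A, B, D }  = ᶜ of { C, E, F }
  — 32 sets.
After Pass 6 the family is unchanged; done.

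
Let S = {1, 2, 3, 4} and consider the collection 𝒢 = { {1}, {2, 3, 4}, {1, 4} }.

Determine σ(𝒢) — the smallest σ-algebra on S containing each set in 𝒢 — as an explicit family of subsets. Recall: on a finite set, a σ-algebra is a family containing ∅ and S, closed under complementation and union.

σ(𝒢) = { {}, {1}, {4}, {1, 4}, {2, 3}, {1, 2, 3}, {2, 3, 4}, S }

Derivation:
Start: 𝒢 ∪ {∅, S} = { {}, {1}, {1, 4}, {2, 3, 4}, S }.
Step 1: 1 new —
  {2, 3}  = {1, 4}ᶜ
  — 6 sets.
Step 2: +1 →
  {1, 2, 3}  = {2, 3} ∪ {1}
  — 7 sets.
Step 3: +1 →
  {4}  = {1, 2, 3}ᶜ
  — 8 sets.
After Step 4 the family is unchanged; done.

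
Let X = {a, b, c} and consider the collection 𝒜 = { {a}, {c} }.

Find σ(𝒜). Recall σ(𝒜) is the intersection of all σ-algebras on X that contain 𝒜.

|σ(𝒜)| = 8.  σ(𝒜) = { ∅, {a}, {b}, {c}, {a,b}, {a,c}, {b,c}, X }

Trace:
Seed the family with 𝒜 together with ∅ and X: { ∅, {a}, {c}, X }.
Iteration 1 adds 3:
  {a,b}  = {c}ᶜ
  {a,c}  = {c} ∪ {a}
  {b,c}  = {a}ᶜ
  (now 7)
Iteration 2. New:
  {b}  = {a,c}ᶜ
  (now 8)
Iteration 3: closed — nothing new.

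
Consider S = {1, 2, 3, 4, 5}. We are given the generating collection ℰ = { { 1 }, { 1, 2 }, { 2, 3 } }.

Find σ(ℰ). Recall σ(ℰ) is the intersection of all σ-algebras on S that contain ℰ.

Take S₀ = ℰ ∪ {∅, S} = { ∅, { 1 }, { 1, 2 }, { 2, 3 }, S }.
Round 1 (4 new):
  { 1, 2, 3 }  = { 2, 3 } ∪ { 1, 2 }
  { 1, 4, 5 }  = complement { 2, 3 }
  { 3, 4, 5 }  = complement { 1, 2 }
  { 2, 3, 4, 5 }  = complement { 1 }
  (now 9)
Round 2: +3 →
  { 4, 5 }  = complement { 1, 2, 3 }
  { 1, 2, 4, 5 }  = { 1, 4, 5 } ∪ { 1, 2 }
  { 1, 3, 4, 5 }  = { 1, 4, 5 } ∪ { 3, 4, 5 }
  (now 12)
Round 3: +2 →
  { 2 }  = complement { 1, 3, 4, 5 }
  { 3 }  = complement { 1, 2, 4, 5 }
  (now 14)
Round 4: +2 →
  { 1, 3 }  = { 3 } ∪ { 1 }
  { 2, 4, 5 }  = { 4, 5 } ∪ { 2 }
  (now 16)
Round 5: no new sets; the family is a σ-algebra.

|σ(ℰ)| = 16.  σ(ℰ) = { ∅, { 1 }, { 2 }, { 3 }, { 1, 2 }, { 1, 3 }, { 2, 3 }, { 4, 5 }, { 1, 2, 3 }, { 1, 4, 5 }, { 2, 4, 5 }, { 3, 4, 5 }, { 1, 2, 4, 5 }, { 1, 3, 4, 5 }, { 2, 3, 4, 5 }, S }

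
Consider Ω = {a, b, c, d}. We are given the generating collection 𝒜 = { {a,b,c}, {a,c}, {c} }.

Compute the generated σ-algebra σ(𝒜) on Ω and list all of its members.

Seed the family with 𝒜 together with ∅ and Ω: { {}, {c}, {a,c}, {a,b,c}, Ω }.
Iteration 1. New:
  {d}  = {a,b,c}ᶜ
  {b,d}  = {a,c}ᶜ
  {a,b,d}  = {c}ᶜ
  [8 total]
Iteration 2. New:
  {c,d}  = {d} ∪ {c}
  {a,c,d}  = {d} ∪ {a,c}
  {b,c,d}  = {c} ∪ {b,d}
  [11 total]
Iteration 3 (3 new):
  {a}  = {b,c,d}ᶜ
  {b}  = {a,c,d}ᶜ
  {a,b}  = {c,d}ᶜ
  [14 total]
Iteration 4 adds 2:
  {a,d}  = {d} ∪ {a}
  {b,c}  = {c} ∪ {b}
  [16 total]
Iteration 5: no new sets; the family is a σ-algebra.

Therefore σ(𝒜) = { {}, {a}, {b}, {c}, {d}, {a,b}, {a,c}, {a,d}, {b,c}, {b,d}, {c,d}, {a,b,c}, {a,b,d}, {a,c,d}, {b,c,d}, Ω } (|σ(𝒜)| = 16).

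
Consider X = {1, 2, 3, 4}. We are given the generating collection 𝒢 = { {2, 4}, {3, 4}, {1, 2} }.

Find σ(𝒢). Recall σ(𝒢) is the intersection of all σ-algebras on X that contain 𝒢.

Start: 𝒢 ∪ {∅, X} = { {}, {1, 2}, {2, 4}, {3, 4}, X }.
Iteration 1: 3 new —
  {1, 3}  = complement {2, 4}
  {1, 2, 4}  = {1, 2} ∪ {2, 4}
  {2, 3, 4}  = {3, 4} ∪ {2, 4}
  |family| = 8
Iteration 2 (4 new):
  {1}  = complement {2, 3, 4}
  {3}  = complement {1, 2, 4}
  {1, 2, 3}  = {1, 2} ∪ {1, 3}
  {1, 3, 4}  = {3, 4} ∪ {1, 3}
  |family| = 12
Iteration 3: 2 new —
  {2}  = complement {1, 3, 4}
  {4}  = complement {1, 2, 3}
  |family| = 14
Iteration 4 (2 new):
  {1, 4}  = {4} ∪ {1}
  {2, 3}  = {3} ∪ {2}
  |family| = 16
Iteration 5 adds nothing — fixpoint reached.

Hence σ(𝒢) has 16 members: { {}, {1}, {2}, {3}, {4}, {1, 2}, {1, 3}, {1, 4}, {2, 3}, {2, 4}, {3, 4}, {1, 2, 3}, {1, 2, 4}, {1, 3, 4}, {2, 3, 4}, X }.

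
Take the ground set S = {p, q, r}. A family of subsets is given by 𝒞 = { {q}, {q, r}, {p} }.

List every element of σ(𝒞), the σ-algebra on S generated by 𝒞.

|σ(𝒞)| = 8.  σ(𝒞) = { {}, {p}, {q}, {r}, {p, q}, {p, r}, {q, r}, S }

Working:
Begin from { {}, {p}, {q}, {q, r}, S } (that is, 𝒞 plus ∅ and S).
Round 1: 2 new —
  {p, q}  = {q} ∪ {p}
  {p, r}  = ᶜ of {q}
  — 7 sets.
Round 2: 1 new —
  {r}  = ᶜ of {p, q}
  — 8 sets.
Round 3: closed — nothing new.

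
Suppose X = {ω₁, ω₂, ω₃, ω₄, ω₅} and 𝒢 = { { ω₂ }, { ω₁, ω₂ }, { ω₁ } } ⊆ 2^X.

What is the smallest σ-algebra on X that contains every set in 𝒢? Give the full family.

Begin from { {  }, { ω₁ }, { ω₂ }, { ω₁, ω₂ }, X } (that is, 𝒢 plus ∅ and X).
Step 1 (3 new):
  { ω₃, ω₄, ω₅ }  = { ω₁, ω₂ }ᶜ
  { ω₁, ω₃, ω₄, ω₅ }  = { ω₂ }ᶜ
  { ω₂, ω₃, ω₄, ω₅ }  = { ω₁ }ᶜ
  — 8 sets.
After Step 2 the family is unchanged; done.

Therefore σ(𝒢) = { {  }, { ω₁ }, { ω₂ }, { ω₁, ω₂ }, { ω₃, ω₄, ω₅ }, { ω₁, ω₃, ω₄, ω₅ }, { ω₂, ω₃, ω₄, ω₅ }, X } (|σ(𝒢)| = 8).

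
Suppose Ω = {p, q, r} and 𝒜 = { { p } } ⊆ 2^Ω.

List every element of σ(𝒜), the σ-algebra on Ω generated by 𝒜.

Seed the family with 𝒜 together with ∅ and Ω: { ∅, { p }, Ω }.
Round 1. New:
  { q, r }  = ᶜ of { p }
  — 4 sets.
Round 2: closed — nothing new.

Hence σ(𝒜) has 4 members: { ∅, { p }, { q, r }, Ω }.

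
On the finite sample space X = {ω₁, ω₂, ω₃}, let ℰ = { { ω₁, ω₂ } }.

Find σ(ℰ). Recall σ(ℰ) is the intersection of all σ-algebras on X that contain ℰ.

Start: ℰ ∪ {∅, X} = { {}, { ω₁, ω₂ }, X }.
Round 1 adds 1:
  { ω₃ }  = { ω₁, ω₂ }ᶜ
  |family| = 4
Round 2: already closed under ᶜ and ∪.

|σ(ℰ)| = 4.  σ(ℰ) = { {}, { ω₃ }, { ω₁, ω₂ }, X }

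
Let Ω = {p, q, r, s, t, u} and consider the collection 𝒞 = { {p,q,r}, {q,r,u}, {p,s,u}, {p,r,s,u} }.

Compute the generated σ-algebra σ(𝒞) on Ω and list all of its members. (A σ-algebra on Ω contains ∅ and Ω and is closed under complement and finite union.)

σ(𝒞) (64 sets): { ∅, {p}, {q}, {r}, {s}, {t}, {u}, {p,q}, {p,r}, {p,s}, {p,t}, {p,u}, {q,r}, {q,s}, {q,t}, {q,u}, {r,s}, {r,t}, {r,u}, {s,t}, {s,u}, {t,u}, {p,q,r}, {p,q,s}, {p,q,t}, {p,q,u}, {p,r,s}, {p,r,t}, {p,r,u}, {p,s,t}, {p,s,u}, {p,t,u}, {q,r,s}, {q,r,t}, {q,r,u}, {q,s,t}, {q,s,u}, {q,t,u}, {r,s,t}, {r,s,u}, {r,t,u}, {s,t,u}, {p,q,r,s}, {p,q,r,t}, {p,q,r,u}, {p,q,s,t}, {p,q,s,u}, {p,q,t,u}, {p,r,s,t}, {p,r,s,u}, {p,r,t,u}, {p,s,t,u}, {q,r,s,t}, {q,r,s,u}, {q,r,t,u}, {q,s,t,u}, {r,s,t,u}, {p,q,r,s,t}, {p,q,r,s,u}, {p,q,r,t,u}, {p,q,s,t,u}, {p,r,s,t,u}, {q,r,s,t,u}, Ω }

Derivation:
Begin from { ∅, {p,q,r}, {p,s,u}, {q,r,u}, {p,r,s,u}, Ω } (that is, 𝒞 plus ∅ and Ω).
Step 1: +6 →
  {q,t}  = ᶜ of {p,r,s,u}
  {p,s,t}  = ᶜ of {q,r,u}
  {q,r,t}  = ᶜ of {p,s,u}
  {s,t,u}  = ᶜ of {p,q,r}
  {p,q,r,u}  = {p,q,r} ∪ {q,r,u}
  {p,q,r,s,u}  = {p,q,r} ∪ {p,r,s,u}
  [12 total]
Step 2: 12 new —
  {t}  = ᶜ of {p,q,r,s,u}
  {s,t}  = ᶜ of {p,q,r,u}
  {p,q,r,t}  = {q,t} ∪ {p,q,r}
  {p,q,s,t}  = {p,s,t} ∪ {q,t}
  {p,s,t,u}  = {p,s,t} ∪ {p,s,u}
  {q,r,t,u}  = {q,t} ∪ {q,r,u}
  {q,s,t,u}  = {q,t} ∪ {s,t,u}
  {p,q,r,s,t}  = {p,s,t} ∪ {p,q,r}
  {p,q,r,t,u}  = {q,t} ∪ {p,q,r,u}
  {p,q,s,t,u}  = {q,t} ∪ {p,s,u}
  {p,r,s,t,u}  = {p,s,t} ∪ {p,r,s,u}
  {q,r,s,t,u}  = {q,r,u} ∪ {s,t,u}
  [24 total]
Step 3: +12 →
  {p}  = ᶜ of {q,r,s,t,u}
  {q}  = ᶜ of {p,r,s,t,u}
  {r}  = ᶜ of {p,q,s,t,u}
  {s}  = ᶜ of {p,q,r,t,u}
  {u}  = ᶜ of {p,q,r,s,t}
  {p,r}  = ᶜ of {q,s,t,u}
  {p,s}  = ᶜ of {q,r,t,u}
  {q,r}  = ᶜ of {p,s,t,u}
  {r,u}  = ᶜ of {p,q,s,t}
  {s,u}  = ᶜ of {p,q,r,t}
  {q,s,t}  = {q,t} ∪ {s,t}
  {q,r,s,t}  = {s,t} ∪ {q,r,t}
  [36 total]
Step 4. New:
  {p,q}  = {p} ∪ {q}
  {p,t}  = {p} ∪ {t}
  {p,u}  = ᶜ of {q,r,s,t}
  {q,s}  = {q} ∪ {s}
  {q,u}  = {q} ∪ {u}
  {r,s}  = {r} ∪ {s}
  {r,t}  = {t} ∪ {r}
  {t,u}  = {u} ∪ {t}
  {p,q,s}  = {q} ∪ {p,s}
  {p,q,t}  = {q,t} ∪ {p}
  {p,r,s}  = {r} ∪ {p,s}
  {p,r,t}  = {t} ∪ {p,r}
  {p,r,u}  = ᶜ of {q,s,t}
  {q,r,s}  = {q,r} ∪ {s}
  {q,s,u}  = {q} ∪ {s,u}
  {q,t,u}  = {q,t} ∪ {u}
  {r,s,t}  = {s,t} ∪ {r}
  {r,s,u}  = {r} ∪ {s,u}
  {r,t,u}  = {t} ∪ {r,u}
  {p,q,r,s}  = {p,q,r} ∪ {p,s}
  {p,q,s,u}  = {q} ∪ {p,s,u}
  {p,r,s,t}  = {p,s,t} ∪ {r}
  {q,r,s,u}  = {q,r,u} ∪ {s}
  {r,s,t,u}  = {s,t} ∪ {r,u}
  [60 total]
Step 5. New:
  {p,q,u}  = ᶜ of {r,s,t}
  {p,t,u}  = ᶜ of {q,r,s}
  {p,q,t,u}  = ᶜ of {r,s}
  {p,r,t,u}  = ᶜ of {q,s}
  [64 total]
After Step 6 the family is unchanged; done.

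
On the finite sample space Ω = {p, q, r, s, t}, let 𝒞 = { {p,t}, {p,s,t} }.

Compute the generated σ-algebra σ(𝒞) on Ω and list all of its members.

Initial family (4 sets): { ∅, {p,t}, {p,s,t}, Ω }.
Pass 1: 2 new —
  {q,r}  = Ω∖{p,s,t}
  {q,r,s}  = Ω∖{p,t}
  (now 6)
Pass 2: 1 new —
  {p,q,r,t}  = {q,r} ∪ {p,t}
  (now 7)
Pass 3: +1 →
  {s}  = Ω∖{p,q,r,t}
  (now 8)
Pass 4: stable.

Therefore σ(𝒞) = { ∅, {s}, {p,t}, {q,r}, {p,s,t}, {q,r,s}, {p,q,r,t}, Ω } (|σ(𝒞)| = 8).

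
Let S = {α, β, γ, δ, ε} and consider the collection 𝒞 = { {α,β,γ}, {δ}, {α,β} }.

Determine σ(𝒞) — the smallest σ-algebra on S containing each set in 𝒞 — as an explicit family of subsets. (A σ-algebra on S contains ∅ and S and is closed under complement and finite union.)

Take S₀ = 𝒞 ∪ {∅, S} = { {}, {δ}, {α,β}, {α,β,γ}, S }.
Pass 1 adds 5:
  {δ,ε}  = S∖{α,β,γ}
  {α,β,δ}  = {α,β} ∪ {δ}
  {γ,δ,ε}  = S∖{α,β}
  {α,β,γ,δ}  = {α,β,γ} ∪ {δ}
  {α,β,γ,ε}  = S∖{δ}
  [10 total]
Pass 2 adds 3:
  {ε}  = S∖{α,β,γ,δ}
  {γ,ε}  = S∖{α,β,δ}
  {α,β,δ,ε}  = {α,β} ∪ {δ,ε}
  [13 total]
Pass 3 (2 new):
  {γ}  = S∖{α,β,δ,ε}
  {α,β,ε}  = {α,β} ∪ {ε}
  [15 total]
Pass 4 (1 new):
  {γ,δ}  = S∖{α,β,ε}
  [16 total]
Pass 5: already closed under ᶜ and ∪.

|σ(𝒞)| = 16.  σ(𝒞) = { {}, {γ}, {δ}, {ε}, {α,β}, {γ,δ}, {γ,ε}, {δ,ε}, {α,β,γ}, {α,β,δ}, {α,β,ε}, {γ,δ,ε}, {α,β,γ,δ}, {α,β,γ,ε}, {α,β,δ,ε}, S }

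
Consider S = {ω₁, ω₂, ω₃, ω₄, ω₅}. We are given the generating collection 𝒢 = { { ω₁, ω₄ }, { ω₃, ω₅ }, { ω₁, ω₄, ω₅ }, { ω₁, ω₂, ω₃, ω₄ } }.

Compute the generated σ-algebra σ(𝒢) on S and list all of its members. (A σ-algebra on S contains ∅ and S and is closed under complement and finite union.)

σ(𝒢) (16 sets): { {  }, { ω₂ }, { ω₃ }, { ω₅ }, { ω₁, ω₄ }, { ω₂, ω₃ }, { ω₂, ω₅ }, { ω₃, ω₅ }, { ω₁, ω₂, ω₄ }, { ω₁, ω₃, ω₄ }, { ω₁, ω₄, ω₅ }, { ω₂, ω₃, ω₅ }, { ω₁, ω₂, ω₃, ω₄ }, { ω₁, ω₂, ω₄, ω₅ }, { ω₁, ω₃, ω₄, ω₅ }, S }

Check:
Seed the family with 𝒢 together with ∅ and S: { {  }, { ω₁, ω₄ }, { ω₃, ω₅ }, { ω₁, ω₄, ω₅ }, { ω₁, ω₂, ω₃, ω₄ }, S }.
Step 1 adds 5:
  { ω₅ }  = { ω₁, ω₂, ω₃, ω₄ }ᶜ
  { ω₂, ω₃ }  = { ω₁, ω₄, ω₅ }ᶜ
  { ω₁, ω₂, ω₄ }  = { ω₃, ω₅ }ᶜ
  { ω₂, ω₃, ω₅ }  = { ω₁, ω₄ }ᶜ
  { ω₁, ω₃, ω₄, ω₅ }  = { ω₁, ω₄, ω₅ } ∪ { ω₃, ω₅ }
  |family| = 11
Step 2 (2 new):
  { ω₂ }  = { ω₁, ω₃, ω₄, ω₅ }ᶜ
  { ω₁, ω₂, ω₄, ω₅ }  = { ω₁, ω₄, ω₅ } ∪ { ω₁, ω₂, ω₄ }
  |family| = 13
Step 3 (2 new):
  { ω₃ }  = { ω₁, ω₂, ω₄, ω₅ }ᶜ
  { ω₂, ω₅ }  = { ω₂ } ∪ { ω₅ }
  |family| = 15
Step 4: 1 new —
  { ω₁, ω₃, ω₄ }  = { ω₂, ω₅ }ᶜ
  |family| = 16
Step 5: stable.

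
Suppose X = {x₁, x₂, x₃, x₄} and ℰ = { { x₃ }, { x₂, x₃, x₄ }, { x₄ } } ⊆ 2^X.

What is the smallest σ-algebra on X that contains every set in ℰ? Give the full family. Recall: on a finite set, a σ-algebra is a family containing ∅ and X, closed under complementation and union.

σ(ℰ) = { {  }, { x₁ }, { x₂ }, { x₃ }, { x₄ }, { x₁, x₂ }, { x₁, x₃ }, { x₁, x₄ }, { x₂, x₃ }, { x₂, x₄ }, { x₃, x₄ }, { x₁, x₂, x₃ }, { x₁, x₂, x₄ }, { x₁, x₃, x₄ }, { x₂, x₃, x₄ }, X }

Working:
Take S₀ = ℰ ∪ {∅, X} = { {  }, { x₃ }, { x₄ }, { x₂, x₃, x₄ }, X }.
Step 1 adds 4:
  { x₁ }  = ᶜ of { x₂, x₃, x₄ }
  { x₃, x₄ }  = { x₃ } ∪ { x₄ }
  { x₁, x₂, x₃ }  = ᶜ of { x₄ }
  { x₁, x₂, x₄ }  = ᶜ of { x₃ }
  [9 total]
Step 2: 4 new —
  { x₁, x₂ }  = ᶜ of { x₃, x₄ }
  { x₁, x₃ }  = { x₃ } ∪ { x₁ }
  { x₁, x₄ }  = { x₄ } ∪ { x₁ }
  { x₁, x₃, x₄ }  = { x₃, x₄ } ∪ { x₁ }
  [13 total]
Step 3. New:
  { x₂ }  = ᶜ of { x₁, x₃, x₄ }
  { x₂, x₃ }  = ᶜ of { x₁, x₄ }
  { x₂, x₄ }  = ᶜ of { x₁, x₃ }
  [16 total]
After Step 4 the family is unchanged; done.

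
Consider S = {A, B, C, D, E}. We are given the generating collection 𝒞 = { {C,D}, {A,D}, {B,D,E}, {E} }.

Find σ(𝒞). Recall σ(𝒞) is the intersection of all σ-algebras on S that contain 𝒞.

|σ(𝒞)| = 32.  σ(𝒞) = { ∅, {A}, {B}, {C}, {D}, {E}, {A,B}, {A,C}, {A,D}, {A,E}, {B,C}, {B,D}, {B,E}, {C,D}, {C,E}, {D,E}, {A,B,C}, {A,B,D}, {A,B,E}, {A,C,D}, {A,C,E}, {A,D,E}, {B,C,D}, {B,C,E}, {B,D,E}, {C,D,E}, {A,B,C,D}, {A,B,C,E}, {A,B,D,E}, {A,C,D,E}, {B,C,D,E}, S }

Derivation:
Seed the family with 𝒞 together with ∅ and S: { ∅, {E}, {A,D}, {C,D}, {B,D,E}, S }.
Pass 1 (9 new):
  {A,C}  = complement {B,D,E}
  {A,B,E}  = complement {C,D}
  {A,C,D}  = {C,D} ∪ {A,D}
  {A,D,E}  = {A,D} ∪ {E}
  {B,C,E}  = complement {A,D}
  {C,D,E}  = {C,D} ∪ {E}
  {A,B,C,D}  = complement {E}
  {A,B,D,E}  = {A,D} ∪ {B,D,E}
  {B,C,D,E}  = {C,D} ∪ {B,D,E}
Pass 2. New:
  {A}  = complement {B,C,D,E}
  {C}  = complement {A,B,D,E}
  {A,B}  = complement {C,D,E}
  {B,C}  = complement {A,D,E}
  {B,E}  = complement {A,C,D}
  {A,C,E}  = {E} ∪ {A,C}
  {A,B,C,E}  = {A,B,E} ∪ {B,C,E}
  {A,C,D,E}  = {A,D,E} ∪ {C,D,E}
Pass 3 adds 8:
  {B}  = complement {A,C,D,E}
  {D}  = complement {A,B,C,E}
  {A,E}  = {E} ∪ {A}
  {B,D}  = complement {A,C,E}
  {C,E}  = {E} ∪ {C}
  {A,B,C}  = {A,C} ∪ {A,B}
  {A,B,D}  = {A,D} ∪ {A,B}
  {B,C,D}  = {C,D} ∪ {B,C}
Pass 4 (1 new):
  {D,E}  = complement {A,B,C}
Pass 5: no new sets; the family is a σ-algebra.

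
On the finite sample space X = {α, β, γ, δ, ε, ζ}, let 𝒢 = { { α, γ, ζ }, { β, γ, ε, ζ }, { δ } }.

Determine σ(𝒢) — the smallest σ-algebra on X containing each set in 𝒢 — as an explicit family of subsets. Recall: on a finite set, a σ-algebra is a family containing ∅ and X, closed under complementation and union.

Start: 𝒢 ∪ {∅, X} = { {}, { δ }, { α, γ, ζ }, { β, γ, ε, ζ }, X }.
Step 1 (5 new):
  { α, δ }  = X∖{ β, γ, ε, ζ }
  { β, δ, ε }  = X∖{ α, γ, ζ }
  { α, γ, δ, ζ }  = { α, γ, ζ } ∪ { δ }
  { α, β, γ, ε, ζ }  = X∖{ δ }
  { β, γ, δ, ε, ζ }  = { δ } ∪ { β, γ, ε, ζ }
  |family| = 10
Step 2: 3 new —
  { α }  = X∖{ β, γ, δ, ε, ζ }
  { β, ε }  = X∖{ α, γ, δ, ζ }
  { α, β, δ, ε }  = { α, δ } ∪ { β, δ, ε }
  |family| = 13
Step 3: +2 →
  { γ, ζ }  = X∖{ α, β, δ, ε }
  { α, β, ε }  = { β, ε } ∪ { α }
  |family| = 15
Step 4: 1 new —
  { γ, δ, ζ }  = X∖{ α, β, ε }
  |family| = 16
Step 5: closed — nothing new.

|σ(𝒢)| = 16.  σ(𝒢) = { {}, { α }, { δ }, { α, δ }, { β, ε }, { γ, ζ }, { α, β, ε }, { α, γ, ζ }, { β, δ, ε }, { γ, δ, ζ }, { α, β, δ, ε }, { α, γ, δ, ζ }, { β, γ, ε, ζ }, { α, β, γ, ε, ζ }, { β, γ, δ, ε, ζ }, X }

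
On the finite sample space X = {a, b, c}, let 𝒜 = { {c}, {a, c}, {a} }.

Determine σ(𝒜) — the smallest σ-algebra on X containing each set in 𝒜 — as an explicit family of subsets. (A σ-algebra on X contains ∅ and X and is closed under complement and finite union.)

σ(𝒜) = { ∅, {a}, {b}, {c}, {a, b}, {a, c}, {b, c}, X }

Derivation:
Start: 𝒜 ∪ {∅, X} = { ∅, {a}, {c}, {a, c}, X }.
Step 1 (3 new):
  {b}  = complement {a, c}
  {a, b}  = complement {c}
  {b, c}  = complement {a}
Step 2: closed — nothing new.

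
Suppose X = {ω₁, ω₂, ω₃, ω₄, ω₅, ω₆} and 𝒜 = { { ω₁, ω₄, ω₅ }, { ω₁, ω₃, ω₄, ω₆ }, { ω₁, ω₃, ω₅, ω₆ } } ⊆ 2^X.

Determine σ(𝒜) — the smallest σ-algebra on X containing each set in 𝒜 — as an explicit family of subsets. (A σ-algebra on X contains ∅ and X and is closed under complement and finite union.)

Start: 𝒜 ∪ {∅, X} = { {}, { ω₁, ω₄, ω₅ }, { ω₁, ω₃, ω₄, ω₆ }, { ω₁, ω₃, ω₅, ω₆ }, X }.
Round 1: 4 new —
  { ω₂, ω₄ }  = { ω₁, ω₃, ω₅, ω₆ }ᶜ
  { ω₂, ω₅ }  = { ω₁, ω₃, ω₄, ω₆ }ᶜ
  { ω₂, ω₃, ω₆ }  = { ω₁, ω₄, ω₅ }ᶜ
  { ω₁, ω₃, ω₄, ω₅, ω₆ }  = { ω₁, ω₃, ω₅, ω₆ } ∪ { ω₁, ω₄, ω₅ }
  — 9 sets.
Round 2: 7 new —
  { ω₂ }  = { ω₁, ω₃, ω₄, ω₅, ω₆ }ᶜ
  { ω₂, ω₄, ω₅ }  = { ω₂, ω₅ } ∪ { ω₂, ω₄ }
  { ω₁, ω₂, ω₄, ω₅ }  = { ω₁, ω₄, ω₅ } ∪ { ω₂, ω₅ }
  { ω₂, ω₃, ω₄, ω₆ }  = { ω₂, ω₃, ω₆ } ∪ { ω₂, ω₄ }
  { ω₂, ω₃, ω₅, ω₆ }  = { ω₂, ω₅ } ∪ { ω₂, ω₃, ω₆ }
  { ω₁, ω₂, ω₃, ω₄, ω₆ }  = { ω₂, ω₃, ω₆ } ∪ { ω₁, ω₃, ω₄, ω₆ }
  { ω₁, ω₂, ω₃, ω₅, ω₆ }  = { ω₁, ω₃, ω₅, ω₆ } ∪ { ω₂, ω₅ }
  — 16 sets.
Round 3 adds 7:
  { ω₄ }  = { ω₁, ω₂, ω₃, ω₅, ω₆ }ᶜ
  { ω₅ }  = { ω₁, ω₂, ω₃, ω₄, ω₆ }ᶜ
  { ω₁, ω₄ }  = { ω₂, ω₃, ω₅, ω₆ }ᶜ
  { ω₁, ω₅ }  = { ω₂, ω₃, ω₄, ω₆ }ᶜ
  { ω₃, ω₆ }  = { ω₁, ω₂, ω₄, ω₅ }ᶜ
  { ω₁, ω₃, ω₆ }  = { ω₂, ω₄, ω₅ }ᶜ
  { ω₂, ω₃, ω₄, ω₅, ω₆ }  = { ω₂, ω₅ } ∪ { ω₂, ω₃, ω₄, ω₆ }
  — 23 sets.
Round 4: +7 →
  { ω₁ }  = { ω₂, ω₃, ω₄, ω₅, ω₆ }ᶜ
  { ω₄, ω₅ }  = { ω₅ } ∪ { ω₄ }
  { ω₁, ω₂, ω₄ }  = { ω₂ } ∪ { ω₁, ω₄ }
  { ω₁, ω₂, ω₅ }  = { ω₂, ω₅ } ∪ { ω₁, ω₅ }
  { ω₃, ω₄, ω₆ }  = { ω₃, ω₆ } ∪ { ω₄ }
  { ω₃, ω₅, ω₆ }  = { ω₅ } ∪ { ω₃, ω₆ }
  { ω₁, ω₂, ω₃, ω₆ }  = { ω₁, ω₃, ω₆ } ∪ { ω₂, ω₃, ω₆ }
  — 30 sets.
Round 5. New:
  { ω₁, ω₂ }  = { ω₁ } ∪ { ω₂ }
  { ω₃, ω₄, ω₅, ω₆ }  = { ω₅ } ∪ { ω₃, ω₄, ω₆ }
  — 32 sets.
Round 6 adds nothing — fixpoint reached.

Therefore σ(𝒜) = { {}, { ω₁ }, { ω₂ }, { ω₄ }, { ω₅ }, { ω₁, ω₂ }, { ω₁, ω₄ }, { ω₁, ω₅ }, { ω₂, ω₄ }, { ω₂, ω₅ }, { ω₃, ω₆ }, { ω₄, ω₅ }, { ω₁, ω₂, ω₄ }, { ω₁, ω₂, ω₅ }, { ω₁, ω₃, ω₆ }, { ω₁, ω₄, ω₅ }, { ω₂, ω₃, ω₆ }, { ω₂, ω₄, ω₅ }, { ω₃, ω₄, ω₆ }, { ω₃, ω₅, ω₆ }, { ω₁, ω₂, ω₃, ω₆ }, { ω₁, ω₂, ω₄, ω₅ }, { ω₁, ω₃, ω₄, ω₆ }, { ω₁, ω₃, ω₅, ω₆ }, { ω₂, ω₃, ω₄, ω₆ }, { ω₂, ω₃, ω₅, ω₆ }, { ω₃, ω₄, ω₅, ω₆ }, { ω₁, ω₂, ω₃, ω₄, ω₆ }, { ω₁, ω₂, ω₃, ω₅, ω₆ }, { ω₁, ω₃, ω₄, ω₅, ω₆ }, { ω₂, ω₃, ω₄, ω₅, ω₆ }, X } (|σ(𝒜)| = 32).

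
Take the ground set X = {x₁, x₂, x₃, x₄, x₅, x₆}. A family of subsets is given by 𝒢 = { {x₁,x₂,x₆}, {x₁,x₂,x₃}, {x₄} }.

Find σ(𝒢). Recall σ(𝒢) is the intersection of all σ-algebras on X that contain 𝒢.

|σ(𝒢)| = 32.  σ(𝒢) = { {}, {x₃}, {x₄}, {x₅}, {x₆}, {x₁,x₂}, {x₃,x₄}, {x₃,x₅}, {x₃,x₆}, {x₄,x₅}, {x₄,x₆}, {x₅,x₆}, {x₁,x₂,x₃}, {x₁,x₂,x₄}, {x₁,x₂,x₅}, {x₁,x₂,x₆}, {x₃,x₄,x₅}, {x₃,x₄,x₆}, {x₃,x₅,x₆}, {x₄,x₅,x₆}, {x₁,x₂,x₃,x₄}, {x₁,x₂,x₃,x₅}, {x₁,x₂,x₃,x₆}, {x₁,x₂,x₄,x₅}, {x₁,x₂,x₄,x₆}, {x₁,x₂,x₅,x₆}, {x₃,x₄,x₅,x₆}, {x₁,x₂,x₃,x₄,x₅}, {x₁,x₂,x₃,x₄,x₆}, {x₁,x₂,x₃,x₅,x₆}, {x₁,x₂,x₄,x₅,x₆}, X }

Working:
Initial family (5 sets): { {}, {x₄}, {x₁,x₂,x₃}, {x₁,x₂,x₆}, X }.
Round 1 adds 6:
  {x₃,x₄,x₅}  = ᶜ of {x₁,x₂,x₆}
  {x₄,x₅,x₆}  = ᶜ of {x₁,x₂,x₃}
  {x₁,x₂,x₃,x₄}  = {x₁,x₂,x₃} ∪ {x₄}
  {x₁,x₂,x₃,x₆}  = {x₁,x₂,x₃} ∪ {x₁,x₂,x₆}
  {x₁,x₂,x₄,x₆}  = {x₄} ∪ {x₁,x₂,x₆}
  {x₁,x₂,x₃,x₅,x₆}  = ᶜ of {x₄}
  — 11 sets.
Round 2: +7 →
  {x₃,x₅}  = ᶜ of {x₁,x₂,x₄,x₆}
  {x₄,x₅}  = ᶜ of {x₁,x₂,x₃,x₆}
  {x₅,x₆}  = ᶜ of {x₁,x₂,x₃,x₄}
  {x₃,x₄,x₅,x₆}  = {x₃,x₄,x₅} ∪ {x₄,x₅,x₆}
  {x₁,x₂,x₃,x₄,x₅}  = {x₃,x₄,x₅} ∪ {x₁,x₂,x₃}
  {x₁,x₂,x₃,x₄,x₆}  = {x₁,x₂,x₃} ∪ {x₁,x₂,x₄,x₆}
  {x₁,x₂,x₄,x₅,x₆}  = {x₁,x₂,x₄,x₆} ∪ {x₄,x₅,x₆}
  — 18 sets.
Round 3. New:
  {x₃}  = ᶜ of {x₁,x₂,x₄,x₅,x₆}
  {x₅}  = ᶜ of {x₁,x₂,x₃,x₄,x₆}
  {x₆}  = ᶜ of {x₁,x₂,x₃,x₄,x₅}
  {x₁,x₂}  = ᶜ of {x₃,x₄,x₅,x₆}
  {x₃,x₅,x₆}  = {x₅,x₆} ∪ {x₃,x₅}
  {x₁,x₂,x₃,x₅}  = {x₁,x₂,x₃} ∪ {x₃,x₅}
  {x₁,x₂,x₅,x₆}  = {x₅,x₆} ∪ {x₁,x₂,x₆}
  — 25 sets.
Round 4 adds 6:
  {x₃,x₄}  = ᶜ of {x₁,x₂,x₅,x₆}
  {x₃,x₆}  = {x₆} ∪ {x₃}
  {x₄,x₆}  = ᶜ of {x₁,x₂,x₃,x₅}
  {x₁,x₂,x₄}  = ᶜ of {x₃,x₅,x₆}
  {x₁,x₂,x₅}  = {x₁,x₂} ∪ {x₅}
  {x₁,x₂,x₄,x₅}  = {x₁,x₂} ∪ {x₄,x₅}
  — 31 sets.
Round 5 (1 new):
  {x₃,x₄,x₆}  = ᶜ of {x₁,x₂,x₅}
  — 32 sets.
Round 6: closed — nothing new.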